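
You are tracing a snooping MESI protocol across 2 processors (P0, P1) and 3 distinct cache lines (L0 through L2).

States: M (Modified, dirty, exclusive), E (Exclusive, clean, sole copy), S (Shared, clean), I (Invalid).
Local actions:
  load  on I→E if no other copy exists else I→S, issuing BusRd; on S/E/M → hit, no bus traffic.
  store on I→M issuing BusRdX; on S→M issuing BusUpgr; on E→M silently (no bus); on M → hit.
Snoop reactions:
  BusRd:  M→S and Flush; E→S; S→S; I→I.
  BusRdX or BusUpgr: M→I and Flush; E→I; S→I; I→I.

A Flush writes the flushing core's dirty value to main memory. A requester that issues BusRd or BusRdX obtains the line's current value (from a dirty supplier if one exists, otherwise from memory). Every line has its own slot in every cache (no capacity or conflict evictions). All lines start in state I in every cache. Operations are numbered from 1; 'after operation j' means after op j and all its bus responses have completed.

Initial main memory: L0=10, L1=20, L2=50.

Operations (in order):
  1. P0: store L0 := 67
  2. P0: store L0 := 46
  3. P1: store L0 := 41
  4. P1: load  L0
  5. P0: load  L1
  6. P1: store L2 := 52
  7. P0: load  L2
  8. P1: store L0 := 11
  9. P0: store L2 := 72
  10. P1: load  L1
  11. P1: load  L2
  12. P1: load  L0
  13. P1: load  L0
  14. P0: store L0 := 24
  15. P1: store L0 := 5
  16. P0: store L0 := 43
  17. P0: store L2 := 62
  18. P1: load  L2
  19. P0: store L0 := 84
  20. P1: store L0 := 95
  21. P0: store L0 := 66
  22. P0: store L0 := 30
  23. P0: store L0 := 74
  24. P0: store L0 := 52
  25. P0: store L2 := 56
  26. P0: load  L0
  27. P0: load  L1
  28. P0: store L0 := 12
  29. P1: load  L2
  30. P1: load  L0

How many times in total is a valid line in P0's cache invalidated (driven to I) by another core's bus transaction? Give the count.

invalidations = 3

  op1 P0: store L0 := 67 → M/I on L0; bus BusRdX; mem=10
  op2 P0: store L0 := 46 → M/I on L0; bus (none); mem=10
  op3 P1: store L0 := 41 → I/M on L0; bus BusRdX Flush; mem=46
  op4 P1: load  L0 → I/M on L0; bus (none); mem=46
  op5 P0: load  L1 → E/I on L1; bus BusRd; mem=20
  op6 P1: store L2 := 52 → I/M on L2; bus BusRdX; mem=50
  op7 P0: load  L2 → S/S on L2; bus BusRd Flush; mem=52
  op8 P1: store L0 := 11 → I/M on L0; bus (none); mem=46
  op9 P0: store L2 := 72 → M/I on L2; bus BusUpgr; mem=52
  op10 P1: load  L1 → S/S on L1; bus BusRd; mem=20
  op11 P1: load  L2 → S/S on L2; bus BusRd Flush; mem=72
  op12 P1: load  L0 → I/M on L0; bus (none); mem=46
  op13 P1: load  L0 → I/M on L0; bus (none); mem=46
  op14 P0: store L0 := 24 → M/I on L0; bus BusRdX Flush; mem=11
  op15 P1: store L0 := 5 → I/M on L0; bus BusRdX Flush; mem=24
  op16 P0: store L0 := 43 → M/I on L0; bus BusRdX Flush; mem=5
  op17 P0: store L2 := 62 → M/I on L2; bus BusUpgr; mem=72
  op18 P1: load  L2 → S/S on L2; bus BusRd Flush; mem=62
  op19 P0: store L0 := 84 → M/I on L0; bus (none); mem=5
  op20 P1: store L0 := 95 → I/M on L0; bus BusRdX Flush; mem=84
  op21 P0: store L0 := 66 → M/I on L0; bus BusRdX Flush; mem=95
  op22 P0: store L0 := 30 → M/I on L0; bus (none); mem=95
  op23 P0: store L0 := 74 → M/I on L0; bus (none); mem=95
  op24 P0: store L0 := 52 → M/I on L0; bus (none); mem=95
  op25 P0: store L2 := 56 → M/I on L2; bus BusUpgr; mem=62
  op26 P0: load  L0 → M/I on L0; bus (none); mem=95
  op27 P0: load  L1 → S/S on L1; bus (none); mem=20
  op28 P0: store L0 := 12 → M/I on L0; bus (none); mem=95
  op29 P1: load  L2 → S/S on L2; bus BusRd Flush; mem=56
  op30 P1: load  L0 → S/S on L0; bus BusRd Flush; mem=12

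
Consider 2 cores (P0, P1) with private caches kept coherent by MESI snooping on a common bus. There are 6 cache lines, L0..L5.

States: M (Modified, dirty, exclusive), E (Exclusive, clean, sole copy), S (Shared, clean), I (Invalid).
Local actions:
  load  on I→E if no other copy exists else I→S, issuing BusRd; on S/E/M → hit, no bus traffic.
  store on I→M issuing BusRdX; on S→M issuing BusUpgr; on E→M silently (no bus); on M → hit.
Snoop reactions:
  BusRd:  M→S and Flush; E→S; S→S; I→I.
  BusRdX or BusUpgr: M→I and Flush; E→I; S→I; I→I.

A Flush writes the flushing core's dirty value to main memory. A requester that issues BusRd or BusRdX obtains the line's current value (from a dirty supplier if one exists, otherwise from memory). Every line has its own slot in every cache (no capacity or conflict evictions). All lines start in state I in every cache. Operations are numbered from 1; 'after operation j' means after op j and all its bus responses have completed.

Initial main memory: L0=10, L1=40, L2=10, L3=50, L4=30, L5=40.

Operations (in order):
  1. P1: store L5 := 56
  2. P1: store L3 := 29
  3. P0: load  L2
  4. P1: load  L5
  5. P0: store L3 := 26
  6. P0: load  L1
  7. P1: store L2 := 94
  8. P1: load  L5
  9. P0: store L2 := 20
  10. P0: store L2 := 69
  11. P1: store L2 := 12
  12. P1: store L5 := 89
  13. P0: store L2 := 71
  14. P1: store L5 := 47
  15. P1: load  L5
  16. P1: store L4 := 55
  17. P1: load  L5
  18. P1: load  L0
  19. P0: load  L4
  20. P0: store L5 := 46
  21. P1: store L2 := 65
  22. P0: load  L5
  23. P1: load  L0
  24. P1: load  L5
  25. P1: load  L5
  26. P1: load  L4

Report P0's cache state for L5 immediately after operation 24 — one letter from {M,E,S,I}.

state = S

[1] P1: store L5 := 56 | P0:I, P1:M(56) | bus: BusRdX
[2] P1: store L3 := 29 | P0:I, P1:M(29) | bus: BusRdX
[3] P0: load  L2 | P0:E(10), P1:I | bus: BusRd
[4] P1: load  L5 | P0:I, P1:M(56) | bus: none
[5] P0: store L3 := 26 | P0:M(26), P1:I | bus: BusRdX,Flush
[6] P0: load  L1 | P0:E(40), P1:I | bus: BusRd
[7] P1: store L2 := 94 | P0:I, P1:M(94) | bus: BusRdX
[8] P1: load  L5 | P0:I, P1:M(56) | bus: none
[9] P0: store L2 := 20 | P0:M(20), P1:I | bus: BusRdX,Flush
[10] P0: store L2 := 69 | P0:M(69), P1:I | bus: none
[11] P1: store L2 := 12 | P0:I, P1:M(12) | bus: BusRdX,Flush
[12] P1: store L5 := 89 | P0:I, P1:M(89) | bus: none
[13] P0: store L2 := 71 | P0:M(71), P1:I | bus: BusRdX,Flush
[14] P1: store L5 := 47 | P0:I, P1:M(47) | bus: none
[15] P1: load  L5 | P0:I, P1:M(47) | bus: none
[16] P1: store L4 := 55 | P0:I, P1:M(55) | bus: BusRdX
[17] P1: load  L5 | P0:I, P1:M(47) | bus: none
[18] P1: load  L0 | P0:I, P1:E(10) | bus: BusRd
[19] P0: load  L4 | P0:S(55), P1:S(55) | bus: BusRd,Flush
[20] P0: store L5 := 46 | P0:M(46), P1:I | bus: BusRdX,Flush
[21] P1: store L2 := 65 | P0:I, P1:M(65) | bus: BusRdX,Flush
[22] P0: load  L5 | P0:M(46), P1:I | bus: none
[23] P1: load  L0 | P0:I, P1:E(10) | bus: none
[24] P1: load  L5 | P0:S(46), P1:S(46) | bus: BusRd,Flush
[25] P1: load  L5 | P0:S(46), P1:S(46) | bus: none
[26] P1: load  L4 | P0:S(55), P1:S(55) | bus: none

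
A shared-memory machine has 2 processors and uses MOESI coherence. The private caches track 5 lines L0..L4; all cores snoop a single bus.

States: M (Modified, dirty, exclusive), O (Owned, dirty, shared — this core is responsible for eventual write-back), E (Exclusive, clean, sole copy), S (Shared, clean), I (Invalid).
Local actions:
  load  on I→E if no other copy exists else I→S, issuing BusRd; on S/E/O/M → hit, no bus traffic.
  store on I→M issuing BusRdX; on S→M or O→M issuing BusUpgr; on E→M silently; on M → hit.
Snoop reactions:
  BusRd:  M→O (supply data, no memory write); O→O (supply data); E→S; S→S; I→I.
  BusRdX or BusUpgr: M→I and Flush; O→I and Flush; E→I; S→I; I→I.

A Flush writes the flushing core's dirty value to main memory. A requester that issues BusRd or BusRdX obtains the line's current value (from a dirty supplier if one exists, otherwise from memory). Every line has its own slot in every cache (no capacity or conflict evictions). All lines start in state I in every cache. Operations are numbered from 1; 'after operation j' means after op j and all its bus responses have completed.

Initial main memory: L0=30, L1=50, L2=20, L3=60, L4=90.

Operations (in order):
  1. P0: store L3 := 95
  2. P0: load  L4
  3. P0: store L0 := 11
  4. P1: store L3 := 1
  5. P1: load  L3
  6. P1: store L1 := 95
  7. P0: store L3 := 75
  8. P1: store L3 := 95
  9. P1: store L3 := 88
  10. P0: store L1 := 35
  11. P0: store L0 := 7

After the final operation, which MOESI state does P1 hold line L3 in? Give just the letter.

state = M

  op1 P0: store L3 := 95 → M/I on L3; bus BusRdX; mem=60
  op2 P0: load  L4 → E/I on L4; bus BusRd; mem=90
  op3 P0: store L0 := 11 → M/I on L0; bus BusRdX; mem=30
  op4 P1: store L3 := 1 → I/M on L3; bus BusRdX Flush; mem=95
  op5 P1: load  L3 → I/M on L3; bus (none); mem=95
  op6 P1: store L1 := 95 → I/M on L1; bus BusRdX; mem=50
  op7 P0: store L3 := 75 → M/I on L3; bus BusRdX Flush; mem=1
  op8 P1: store L3 := 95 → I/M on L3; bus BusRdX Flush; mem=75
  op9 P1: store L3 := 88 → I/M on L3; bus (none); mem=75
  op10 P0: store L1 := 35 → M/I on L1; bus BusRdX Flush; mem=95
  op11 P0: store L0 := 7 → M/I on L0; bus (none); mem=30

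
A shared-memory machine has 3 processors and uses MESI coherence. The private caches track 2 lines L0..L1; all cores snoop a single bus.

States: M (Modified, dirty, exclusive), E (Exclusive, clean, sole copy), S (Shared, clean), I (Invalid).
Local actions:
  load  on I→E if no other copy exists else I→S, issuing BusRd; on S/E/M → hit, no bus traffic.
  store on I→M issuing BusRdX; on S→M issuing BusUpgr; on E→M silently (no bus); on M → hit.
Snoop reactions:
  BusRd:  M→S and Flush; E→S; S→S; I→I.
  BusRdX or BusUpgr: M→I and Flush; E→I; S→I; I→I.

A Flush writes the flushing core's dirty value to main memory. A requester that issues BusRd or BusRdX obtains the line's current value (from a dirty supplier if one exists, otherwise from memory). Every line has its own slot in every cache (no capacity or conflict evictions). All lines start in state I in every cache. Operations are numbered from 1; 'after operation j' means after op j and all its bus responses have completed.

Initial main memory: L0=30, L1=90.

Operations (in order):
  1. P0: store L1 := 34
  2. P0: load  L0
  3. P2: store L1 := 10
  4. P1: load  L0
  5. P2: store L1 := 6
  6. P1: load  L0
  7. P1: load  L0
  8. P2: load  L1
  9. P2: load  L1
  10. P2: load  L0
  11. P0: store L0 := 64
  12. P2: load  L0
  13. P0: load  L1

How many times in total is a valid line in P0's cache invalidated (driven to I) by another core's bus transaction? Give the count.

invalidations = 1

  op1 P0: store L1 := 34 → M/I/I on L1; bus BusRdX; mem=90
  op2 P0: load  L0 → E/I/I on L0; bus BusRd; mem=30
  op3 P2: store L1 := 10 → I/I/M on L1; bus BusRdX Flush; mem=34
  op4 P1: load  L0 → S/S/I on L0; bus BusRd; mem=30
  op5 P2: store L1 := 6 → I/I/M on L1; bus (none); mem=34
  op6 P1: load  L0 → S/S/I on L0; bus (none); mem=30
  op7 P1: load  L0 → S/S/I on L0; bus (none); mem=30
  op8 P2: load  L1 → I/I/M on L1; bus (none); mem=34
  op9 P2: load  L1 → I/I/M on L1; bus (none); mem=34
  op10 P2: load  L0 → S/S/S on L0; bus BusRd; mem=30
  op11 P0: store L0 := 64 → M/I/I on L0; bus BusUpgr; mem=30
  op12 P2: load  L0 → S/I/S on L0; bus BusRd Flush; mem=64
  op13 P0: load  L1 → S/I/S on L1; bus BusRd Flush; mem=6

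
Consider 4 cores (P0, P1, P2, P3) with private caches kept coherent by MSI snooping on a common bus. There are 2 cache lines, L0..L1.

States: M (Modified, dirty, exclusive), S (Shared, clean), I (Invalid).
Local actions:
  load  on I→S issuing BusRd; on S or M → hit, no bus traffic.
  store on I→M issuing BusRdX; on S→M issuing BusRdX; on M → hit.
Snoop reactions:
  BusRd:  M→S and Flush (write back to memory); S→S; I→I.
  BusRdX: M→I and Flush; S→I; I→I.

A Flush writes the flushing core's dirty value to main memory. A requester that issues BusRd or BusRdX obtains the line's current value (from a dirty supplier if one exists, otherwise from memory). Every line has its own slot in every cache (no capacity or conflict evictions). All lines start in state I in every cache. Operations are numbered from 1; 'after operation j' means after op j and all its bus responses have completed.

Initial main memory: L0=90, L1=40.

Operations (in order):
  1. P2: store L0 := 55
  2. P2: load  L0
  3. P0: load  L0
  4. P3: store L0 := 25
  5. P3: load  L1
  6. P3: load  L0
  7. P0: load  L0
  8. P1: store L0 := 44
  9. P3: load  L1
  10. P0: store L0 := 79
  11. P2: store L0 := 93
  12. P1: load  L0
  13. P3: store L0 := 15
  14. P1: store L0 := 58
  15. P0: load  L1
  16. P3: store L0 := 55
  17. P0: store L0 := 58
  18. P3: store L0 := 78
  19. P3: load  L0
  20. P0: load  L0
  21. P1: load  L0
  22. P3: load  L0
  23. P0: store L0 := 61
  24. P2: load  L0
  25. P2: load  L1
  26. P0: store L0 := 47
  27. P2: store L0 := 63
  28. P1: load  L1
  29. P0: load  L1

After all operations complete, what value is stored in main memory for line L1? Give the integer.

memory[L1] = 40

  op1 P2: store L0 := 55 → I/I/M/I on L0; bus BusRdX; mem=90
  op2 P2: load  L0 → I/I/M/I on L0; bus (none); mem=90
  op3 P0: load  L0 → S/I/S/I on L0; bus BusRd Flush; mem=55
  op4 P3: store L0 := 25 → I/I/I/M on L0; bus BusRdX; mem=55
  op5 P3: load  L1 → I/I/I/S on L1; bus BusRd; mem=40
  op6 P3: load  L0 → I/I/I/M on L0; bus (none); mem=55
  op7 P0: load  L0 → S/I/I/S on L0; bus BusRd Flush; mem=25
  op8 P1: store L0 := 44 → I/M/I/I on L0; bus BusRdX; mem=25
  op9 P3: load  L1 → I/I/I/S on L1; bus (none); mem=40
  op10 P0: store L0 := 79 → M/I/I/I on L0; bus BusRdX Flush; mem=44
  op11 P2: store L0 := 93 → I/I/M/I on L0; bus BusRdX Flush; mem=79
  op12 P1: load  L0 → I/S/S/I on L0; bus BusRd Flush; mem=93
  op13 P3: store L0 := 15 → I/I/I/M on L0; bus BusRdX; mem=93
  op14 P1: store L0 := 58 → I/M/I/I on L0; bus BusRdX Flush; mem=15
  op15 P0: load  L1 → S/I/I/S on L1; bus BusRd; mem=40
  op16 P3: store L0 := 55 → I/I/I/M on L0; bus BusRdX Flush; mem=58
  op17 P0: store L0 := 58 → M/I/I/I on L0; bus BusRdX Flush; mem=55
  op18 P3: store L0 := 78 → I/I/I/M on L0; bus BusRdX Flush; mem=58
  op19 P3: load  L0 → I/I/I/M on L0; bus (none); mem=58
  op20 P0: load  L0 → S/I/I/S on L0; bus BusRd Flush; mem=78
  op21 P1: load  L0 → S/S/I/S on L0; bus BusRd; mem=78
  op22 P3: load  L0 → S/S/I/S on L0; bus (none); mem=78
  op23 P0: store L0 := 61 → M/I/I/I on L0; bus BusRdX; mem=78
  op24 P2: load  L0 → S/I/S/I on L0; bus BusRd Flush; mem=61
  op25 P2: load  L1 → S/I/S/S on L1; bus BusRd; mem=40
  op26 P0: store L0 := 47 → M/I/I/I on L0; bus BusRdX; mem=61
  op27 P2: store L0 := 63 → I/I/M/I on L0; bus BusRdX Flush; mem=47
  op28 P1: load  L1 → S/S/S/S on L1; bus BusRd; mem=40
  op29 P0: load  L1 → S/S/S/S on L1; bus (none); mem=40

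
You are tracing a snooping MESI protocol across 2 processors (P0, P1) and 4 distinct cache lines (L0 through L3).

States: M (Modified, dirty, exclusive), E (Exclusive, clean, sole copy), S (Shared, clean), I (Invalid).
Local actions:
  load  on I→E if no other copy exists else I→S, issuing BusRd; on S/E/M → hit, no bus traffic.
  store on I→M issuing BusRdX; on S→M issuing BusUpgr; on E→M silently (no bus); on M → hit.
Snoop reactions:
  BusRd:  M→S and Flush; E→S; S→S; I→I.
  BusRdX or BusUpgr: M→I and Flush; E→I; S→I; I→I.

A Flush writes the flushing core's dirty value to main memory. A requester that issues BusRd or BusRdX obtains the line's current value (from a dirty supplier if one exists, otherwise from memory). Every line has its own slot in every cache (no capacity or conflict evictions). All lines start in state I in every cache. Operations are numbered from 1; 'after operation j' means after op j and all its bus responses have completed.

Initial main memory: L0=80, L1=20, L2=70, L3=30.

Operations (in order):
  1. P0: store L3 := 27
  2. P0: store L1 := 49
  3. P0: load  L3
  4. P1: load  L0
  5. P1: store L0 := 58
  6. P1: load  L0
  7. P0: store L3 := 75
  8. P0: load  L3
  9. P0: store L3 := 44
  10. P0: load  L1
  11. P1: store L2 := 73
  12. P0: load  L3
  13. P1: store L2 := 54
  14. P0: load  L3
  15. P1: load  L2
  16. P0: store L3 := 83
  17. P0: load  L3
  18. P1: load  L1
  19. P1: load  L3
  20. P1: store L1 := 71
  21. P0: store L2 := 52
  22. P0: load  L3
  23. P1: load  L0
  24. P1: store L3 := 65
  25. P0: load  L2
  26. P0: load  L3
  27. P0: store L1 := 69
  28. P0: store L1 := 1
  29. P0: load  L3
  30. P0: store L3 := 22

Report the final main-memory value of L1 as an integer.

memory[L1] = 71

step 1: P0: store L3 := 27  ⟶  MI  (L3)  txn=BusRdX  M[L3]=30
step 2: P0: store L1 := 49  ⟶  MI  (L1)  txn=BusRdX  M[L1]=20
step 3: P0: load  L3  ⟶  MI  (L3)  txn=∅  M[L3]=30
step 4: P1: load  L0  ⟶  IE  (L0)  txn=BusRd  M[L0]=80
step 5: P1: store L0 := 58  ⟶  IM  (L0)  txn=∅  M[L0]=80
step 6: P1: load  L0  ⟶  IM  (L0)  txn=∅  M[L0]=80
step 7: P0: store L3 := 75  ⟶  MI  (L3)  txn=∅  M[L3]=30
step 8: P0: load  L3  ⟶  MI  (L3)  txn=∅  M[L3]=30
step 9: P0: store L3 := 44  ⟶  MI  (L3)  txn=∅  M[L3]=30
step 10: P0: load  L1  ⟶  MI  (L1)  txn=∅  M[L1]=20
step 11: P1: store L2 := 73  ⟶  IM  (L2)  txn=BusRdX  M[L2]=70
step 12: P0: load  L3  ⟶  MI  (L3)  txn=∅  M[L3]=30
step 13: P1: store L2 := 54  ⟶  IM  (L2)  txn=∅  M[L2]=70
step 14: P0: load  L3  ⟶  MI  (L3)  txn=∅  M[L3]=30
step 15: P1: load  L2  ⟶  IM  (L2)  txn=∅  M[L2]=70
step 16: P0: store L3 := 83  ⟶  MI  (L3)  txn=∅  M[L3]=30
step 17: P0: load  L3  ⟶  MI  (L3)  txn=∅  M[L3]=30
step 18: P1: load  L1  ⟶  SS  (L1)  txn=BusRd+Flush  M[L1]=49
step 19: P1: load  L3  ⟶  SS  (L3)  txn=BusRd+Flush  M[L3]=83
step 20: P1: store L1 := 71  ⟶  IM  (L1)  txn=BusUpgr  M[L1]=49
step 21: P0: store L2 := 52  ⟶  MI  (L2)  txn=BusRdX+Flush  M[L2]=54
step 22: P0: load  L3  ⟶  SS  (L3)  txn=∅  M[L3]=83
step 23: P1: load  L0  ⟶  IM  (L0)  txn=∅  M[L0]=80
step 24: P1: store L3 := 65  ⟶  IM  (L3)  txn=BusUpgr  M[L3]=83
step 25: P0: load  L2  ⟶  MI  (L2)  txn=∅  M[L2]=54
step 26: P0: load  L3  ⟶  SS  (L3)  txn=BusRd+Flush  M[L3]=65
step 27: P0: store L1 := 69  ⟶  MI  (L1)  txn=BusRdX+Flush  M[L1]=71
step 28: P0: store L1 := 1  ⟶  MI  (L1)  txn=∅  M[L1]=71
step 29: P0: load  L3  ⟶  SS  (L3)  txn=∅  M[L3]=65
step 30: P0: store L3 := 22  ⟶  MI  (L3)  txn=BusUpgr  M[L3]=65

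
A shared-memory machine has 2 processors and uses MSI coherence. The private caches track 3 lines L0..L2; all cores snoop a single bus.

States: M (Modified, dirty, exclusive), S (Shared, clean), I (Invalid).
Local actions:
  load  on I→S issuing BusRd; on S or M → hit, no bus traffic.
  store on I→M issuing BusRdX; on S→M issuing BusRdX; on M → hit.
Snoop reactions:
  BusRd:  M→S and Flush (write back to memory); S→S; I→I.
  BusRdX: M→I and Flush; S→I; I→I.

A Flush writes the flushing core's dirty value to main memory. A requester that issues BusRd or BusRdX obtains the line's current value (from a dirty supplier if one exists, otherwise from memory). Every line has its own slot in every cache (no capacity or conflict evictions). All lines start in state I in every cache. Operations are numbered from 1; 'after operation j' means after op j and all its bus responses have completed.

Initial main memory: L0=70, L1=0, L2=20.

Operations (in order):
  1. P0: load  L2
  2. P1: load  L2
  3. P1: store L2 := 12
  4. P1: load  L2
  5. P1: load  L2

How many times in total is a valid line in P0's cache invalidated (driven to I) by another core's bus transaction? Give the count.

step 1: P0: load  L2  ⟶  SI  (L2)  txn=BusRd  M[L2]=20
step 2: P1: load  L2  ⟶  SS  (L2)  txn=BusRd  M[L2]=20
step 3: P1: store L2 := 12  ⟶  IM  (L2)  txn=BusRdX  M[L2]=20
step 4: P1: load  L2  ⟶  IM  (L2)  txn=∅  M[L2]=20
step 5: P1: load  L2  ⟶  IM  (L2)  txn=∅  M[L2]=20

invalidations = 1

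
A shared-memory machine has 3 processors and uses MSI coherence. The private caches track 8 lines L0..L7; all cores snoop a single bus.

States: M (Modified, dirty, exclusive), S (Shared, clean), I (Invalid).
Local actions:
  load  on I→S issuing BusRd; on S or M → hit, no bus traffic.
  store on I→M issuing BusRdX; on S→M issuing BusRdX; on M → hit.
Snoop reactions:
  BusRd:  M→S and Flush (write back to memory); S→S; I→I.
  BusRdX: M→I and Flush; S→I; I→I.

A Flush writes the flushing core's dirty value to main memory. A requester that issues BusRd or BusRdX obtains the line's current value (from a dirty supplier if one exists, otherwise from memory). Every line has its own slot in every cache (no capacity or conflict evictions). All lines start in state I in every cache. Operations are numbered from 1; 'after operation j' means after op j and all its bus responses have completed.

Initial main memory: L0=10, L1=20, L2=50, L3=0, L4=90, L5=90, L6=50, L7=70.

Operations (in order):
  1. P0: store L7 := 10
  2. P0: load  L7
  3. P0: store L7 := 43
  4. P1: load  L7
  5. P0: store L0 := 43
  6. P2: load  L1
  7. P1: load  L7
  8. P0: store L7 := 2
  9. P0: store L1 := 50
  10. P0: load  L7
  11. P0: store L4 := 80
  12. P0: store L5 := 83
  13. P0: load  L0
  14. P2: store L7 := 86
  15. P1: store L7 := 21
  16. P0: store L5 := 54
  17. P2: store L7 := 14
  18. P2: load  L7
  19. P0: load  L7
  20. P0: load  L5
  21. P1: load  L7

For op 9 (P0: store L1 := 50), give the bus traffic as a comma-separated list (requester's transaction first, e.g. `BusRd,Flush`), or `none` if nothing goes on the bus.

bus = BusRdX

step 1: P0: store L7 := 10  ⟶  MII  (L7)  txn=BusRdX  M[L7]=70
step 2: P0: load  L7  ⟶  MII  (L7)  txn=∅  M[L7]=70
step 3: P0: store L7 := 43  ⟶  MII  (L7)  txn=∅  M[L7]=70
step 4: P1: load  L7  ⟶  SSI  (L7)  txn=BusRd+Flush  M[L7]=43
step 5: P0: store L0 := 43  ⟶  MII  (L0)  txn=BusRdX  M[L0]=10
step 6: P2: load  L1  ⟶  IIS  (L1)  txn=BusRd  M[L1]=20
step 7: P1: load  L7  ⟶  SSI  (L7)  txn=∅  M[L7]=43
step 8: P0: store L7 := 2  ⟶  MII  (L7)  txn=BusRdX  M[L7]=43
step 9: P0: store L1 := 50  ⟶  MII  (L1)  txn=BusRdX  M[L1]=20
step 10: P0: load  L7  ⟶  MII  (L7)  txn=∅  M[L7]=43
step 11: P0: store L4 := 80  ⟶  MII  (L4)  txn=BusRdX  M[L4]=90
step 12: P0: store L5 := 83  ⟶  MII  (L5)  txn=BusRdX  M[L5]=90
step 13: P0: load  L0  ⟶  MII  (L0)  txn=∅  M[L0]=10
step 14: P2: store L7 := 86  ⟶  IIM  (L7)  txn=BusRdX+Flush  M[L7]=2
step 15: P1: store L7 := 21  ⟶  IMI  (L7)  txn=BusRdX+Flush  M[L7]=86
step 16: P0: store L5 := 54  ⟶  MII  (L5)  txn=∅  M[L5]=90
step 17: P2: store L7 := 14  ⟶  IIM  (L7)  txn=BusRdX+Flush  M[L7]=21
step 18: P2: load  L7  ⟶  IIM  (L7)  txn=∅  M[L7]=21
step 19: P0: load  L7  ⟶  SIS  (L7)  txn=BusRd+Flush  M[L7]=14
step 20: P0: load  L5  ⟶  MII  (L5)  txn=∅  M[L5]=90
step 21: P1: load  L7  ⟶  SSS  (L7)  txn=BusRd  M[L7]=14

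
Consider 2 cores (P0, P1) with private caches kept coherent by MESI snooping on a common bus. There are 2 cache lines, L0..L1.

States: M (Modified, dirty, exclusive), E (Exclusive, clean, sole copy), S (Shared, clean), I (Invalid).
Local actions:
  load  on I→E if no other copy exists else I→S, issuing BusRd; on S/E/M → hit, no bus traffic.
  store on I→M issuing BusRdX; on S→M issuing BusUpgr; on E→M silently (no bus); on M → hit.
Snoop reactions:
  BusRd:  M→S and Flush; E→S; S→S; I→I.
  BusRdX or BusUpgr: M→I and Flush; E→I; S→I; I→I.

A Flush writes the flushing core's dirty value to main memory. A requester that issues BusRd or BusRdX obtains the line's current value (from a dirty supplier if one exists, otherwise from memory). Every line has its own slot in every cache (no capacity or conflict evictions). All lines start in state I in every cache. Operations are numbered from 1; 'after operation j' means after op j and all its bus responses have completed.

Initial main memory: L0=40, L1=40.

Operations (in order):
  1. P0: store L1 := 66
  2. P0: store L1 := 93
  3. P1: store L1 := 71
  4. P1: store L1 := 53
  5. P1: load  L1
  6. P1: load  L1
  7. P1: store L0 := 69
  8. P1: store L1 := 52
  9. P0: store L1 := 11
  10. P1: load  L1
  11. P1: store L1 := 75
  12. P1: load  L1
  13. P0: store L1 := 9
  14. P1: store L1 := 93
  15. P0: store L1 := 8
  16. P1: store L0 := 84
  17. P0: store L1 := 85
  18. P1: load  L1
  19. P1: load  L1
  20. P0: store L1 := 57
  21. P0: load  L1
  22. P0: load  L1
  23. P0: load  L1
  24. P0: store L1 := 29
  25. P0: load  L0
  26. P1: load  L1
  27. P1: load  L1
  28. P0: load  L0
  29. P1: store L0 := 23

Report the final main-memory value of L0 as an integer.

  op1 P0: store L1 := 66 → M/I on L1; bus BusRdX; mem=40
  op2 P0: store L1 := 93 → M/I on L1; bus (none); mem=40
  op3 P1: store L1 := 71 → I/M on L1; bus BusRdX Flush; mem=93
  op4 P1: store L1 := 53 → I/M on L1; bus (none); mem=93
  op5 P1: load  L1 → I/M on L1; bus (none); mem=93
  op6 P1: load  L1 → I/M on L1; bus (none); mem=93
  op7 P1: store L0 := 69 → I/M on L0; bus BusRdX; mem=40
  op8 P1: store L1 := 52 → I/M on L1; bus (none); mem=93
  op9 P0: store L1 := 11 → M/I on L1; bus BusRdX Flush; mem=52
  op10 P1: load  L1 → S/S on L1; bus BusRd Flush; mem=11
  op11 P1: store L1 := 75 → I/M on L1; bus BusUpgr; mem=11
  op12 P1: load  L1 → I/M on L1; bus (none); mem=11
  op13 P0: store L1 := 9 → M/I on L1; bus BusRdX Flush; mem=75
  op14 P1: store L1 := 93 → I/M on L1; bus BusRdX Flush; mem=9
  op15 P0: store L1 := 8 → M/I on L1; bus BusRdX Flush; mem=93
  op16 P1: store L0 := 84 → I/M on L0; bus (none); mem=40
  op17 P0: store L1 := 85 → M/I on L1; bus (none); mem=93
  op18 P1: load  L1 → S/S on L1; bus BusRd Flush; mem=85
  op19 P1: load  L1 → S/S on L1; bus (none); mem=85
  op20 P0: store L1 := 57 → M/I on L1; bus BusUpgr; mem=85
  op21 P0: load  L1 → M/I on L1; bus (none); mem=85
  op22 P0: load  L1 → M/I on L1; bus (none); mem=85
  op23 P0: load  L1 → M/I on L1; bus (none); mem=85
  op24 P0: store L1 := 29 → M/I on L1; bus (none); mem=85
  op25 P0: load  L0 → S/S on L0; bus BusRd Flush; mem=84
  op26 P1: load  L1 → S/S on L1; bus BusRd Flush; mem=29
  op27 P1: load  L1 → S/S on L1; bus (none); mem=29
  op28 P0: load  L0 → S/S on L0; bus (none); mem=84
  op29 P1: store L0 := 23 → I/M on L0; bus BusUpgr; mem=84

memory[L0] = 84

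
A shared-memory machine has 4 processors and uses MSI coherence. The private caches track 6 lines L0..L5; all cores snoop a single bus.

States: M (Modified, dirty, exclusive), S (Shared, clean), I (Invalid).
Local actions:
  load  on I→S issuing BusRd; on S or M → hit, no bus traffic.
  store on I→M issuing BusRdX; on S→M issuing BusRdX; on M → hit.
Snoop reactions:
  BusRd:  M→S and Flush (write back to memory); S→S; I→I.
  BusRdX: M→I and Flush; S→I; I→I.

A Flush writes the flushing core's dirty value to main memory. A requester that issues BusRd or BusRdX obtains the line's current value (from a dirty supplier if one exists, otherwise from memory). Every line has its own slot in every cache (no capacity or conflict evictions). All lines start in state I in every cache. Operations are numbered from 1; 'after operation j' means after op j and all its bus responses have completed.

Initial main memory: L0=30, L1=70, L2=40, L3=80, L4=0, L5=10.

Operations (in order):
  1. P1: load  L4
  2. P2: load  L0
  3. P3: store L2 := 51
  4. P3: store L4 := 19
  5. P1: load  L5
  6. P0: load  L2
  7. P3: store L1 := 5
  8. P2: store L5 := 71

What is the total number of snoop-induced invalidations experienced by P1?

  op1 P1: load  L4 → I/S/I/I on L4; bus BusRd; mem=0
  op2 P2: load  L0 → I/I/S/I on L0; bus BusRd; mem=30
  op3 P3: store L2 := 51 → I/I/I/M on L2; bus BusRdX; mem=40
  op4 P3: store L4 := 19 → I/I/I/M on L4; bus BusRdX; mem=0
  op5 P1: load  L5 → I/S/I/I on L5; bus BusRd; mem=10
  op6 P0: load  L2 → S/I/I/S on L2; bus BusRd Flush; mem=51
  op7 P3: store L1 := 5 → I/I/I/M on L1; bus BusRdX; mem=70
  op8 P2: store L5 := 71 → I/I/M/I on L5; bus BusRdX; mem=10

invalidations = 2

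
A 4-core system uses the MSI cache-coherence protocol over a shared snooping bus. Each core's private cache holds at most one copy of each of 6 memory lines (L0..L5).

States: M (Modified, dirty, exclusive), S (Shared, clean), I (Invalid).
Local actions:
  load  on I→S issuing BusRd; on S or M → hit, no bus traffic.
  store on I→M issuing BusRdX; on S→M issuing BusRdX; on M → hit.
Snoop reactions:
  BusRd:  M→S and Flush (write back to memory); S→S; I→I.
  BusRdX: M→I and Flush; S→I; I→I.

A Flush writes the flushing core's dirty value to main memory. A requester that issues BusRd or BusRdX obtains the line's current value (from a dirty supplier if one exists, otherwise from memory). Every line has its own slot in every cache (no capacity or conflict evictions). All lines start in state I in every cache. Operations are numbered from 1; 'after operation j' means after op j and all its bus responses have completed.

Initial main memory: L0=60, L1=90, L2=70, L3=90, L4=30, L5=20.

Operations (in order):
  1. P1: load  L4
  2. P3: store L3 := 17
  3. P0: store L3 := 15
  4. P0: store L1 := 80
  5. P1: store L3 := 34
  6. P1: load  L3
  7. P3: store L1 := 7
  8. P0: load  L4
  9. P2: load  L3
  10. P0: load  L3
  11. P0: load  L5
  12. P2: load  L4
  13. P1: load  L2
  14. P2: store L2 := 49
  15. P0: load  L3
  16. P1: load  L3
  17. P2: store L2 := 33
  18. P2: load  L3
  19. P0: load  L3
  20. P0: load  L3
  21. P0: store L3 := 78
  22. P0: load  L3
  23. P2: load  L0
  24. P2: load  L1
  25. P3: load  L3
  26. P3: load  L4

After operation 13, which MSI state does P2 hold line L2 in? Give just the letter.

  op1 P1: load  L4 → I/S/I/I on L4; bus BusRd; mem=30
  op2 P3: store L3 := 17 → I/I/I/M on L3; bus BusRdX; mem=90
  op3 P0: store L3 := 15 → M/I/I/I on L3; bus BusRdX Flush; mem=17
  op4 P0: store L1 := 80 → M/I/I/I on L1; bus BusRdX; mem=90
  op5 P1: store L3 := 34 → I/M/I/I on L3; bus BusRdX Flush; mem=15
  op6 P1: load  L3 → I/M/I/I on L3; bus (none); mem=15
  op7 P3: store L1 := 7 → I/I/I/M on L1; bus BusRdX Flush; mem=80
  op8 P0: load  L4 → S/S/I/I on L4; bus BusRd; mem=30
  op9 P2: load  L3 → I/S/S/I on L3; bus BusRd Flush; mem=34
  op10 P0: load  L3 → S/S/S/I on L3; bus BusRd; mem=34
  op11 P0: load  L5 → S/I/I/I on L5; bus BusRd; mem=20
  op12 P2: load  L4 → S/S/S/I on L4; bus BusRd; mem=30
  op13 P1: load  L2 → I/S/I/I on L2; bus BusRd; mem=70
  op14 P2: store L2 := 49 → I/I/M/I on L2; bus BusRdX; mem=70
  op15 P0: load  L3 → S/S/S/I on L3; bus (none); mem=34
  op16 P1: load  L3 → S/S/S/I on L3; bus (none); mem=34
  op17 P2: store L2 := 33 → I/I/M/I on L2; bus (none); mem=70
  op18 P2: load  L3 → S/S/S/I on L3; bus (none); mem=34
  op19 P0: load  L3 → S/S/S/I on L3; bus (none); mem=34
  op20 P0: load  L3 → S/S/S/I on L3; bus (none); mem=34
  op21 P0: store L3 := 78 → M/I/I/I on L3; bus BusRdX; mem=34
  op22 P0: load  L3 → M/I/I/I on L3; bus (none); mem=34
  op23 P2: load  L0 → I/I/S/I on L0; bus BusRd; mem=60
  op24 P2: load  L1 → I/I/S/S on L1; bus BusRd Flush; mem=7
  op25 P3: load  L3 → S/I/I/S on L3; bus BusRd Flush; mem=78
  op26 P3: load  L4 → S/S/S/S on L4; bus BusRd; mem=30

state = I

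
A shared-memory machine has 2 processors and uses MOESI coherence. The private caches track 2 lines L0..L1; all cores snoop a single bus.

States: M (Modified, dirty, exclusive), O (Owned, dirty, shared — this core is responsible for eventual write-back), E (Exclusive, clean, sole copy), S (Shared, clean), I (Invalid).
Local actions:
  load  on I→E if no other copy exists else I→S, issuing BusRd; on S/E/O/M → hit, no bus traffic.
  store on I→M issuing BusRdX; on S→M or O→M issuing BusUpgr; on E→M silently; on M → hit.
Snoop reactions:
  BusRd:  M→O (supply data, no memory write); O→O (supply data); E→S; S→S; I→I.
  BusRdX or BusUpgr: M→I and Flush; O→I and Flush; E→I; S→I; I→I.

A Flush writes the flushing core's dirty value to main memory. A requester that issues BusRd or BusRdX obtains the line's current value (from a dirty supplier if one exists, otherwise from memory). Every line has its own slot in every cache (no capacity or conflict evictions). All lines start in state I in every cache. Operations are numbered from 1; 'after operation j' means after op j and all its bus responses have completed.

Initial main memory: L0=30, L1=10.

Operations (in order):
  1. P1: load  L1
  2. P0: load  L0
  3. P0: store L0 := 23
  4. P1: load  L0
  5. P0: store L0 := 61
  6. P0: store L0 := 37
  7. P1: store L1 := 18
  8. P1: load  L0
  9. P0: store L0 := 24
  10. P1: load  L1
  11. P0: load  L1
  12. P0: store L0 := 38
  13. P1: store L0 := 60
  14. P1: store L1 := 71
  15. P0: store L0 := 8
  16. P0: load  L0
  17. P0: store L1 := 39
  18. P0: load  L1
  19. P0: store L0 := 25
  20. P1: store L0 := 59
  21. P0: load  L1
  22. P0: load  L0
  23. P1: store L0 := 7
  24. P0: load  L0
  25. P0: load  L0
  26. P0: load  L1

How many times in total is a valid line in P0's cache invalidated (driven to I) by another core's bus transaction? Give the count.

[1] P1: load  L1 | P0:I, P1:E(10) | bus: BusRd
[2] P0: load  L0 | P0:E(30), P1:I | bus: BusRd
[3] P0: store L0 := 23 | P0:M(23), P1:I | bus: none
[4] P1: load  L0 | P0:O(23), P1:S(23) | bus: BusRd
[5] P0: store L0 := 61 | P0:M(61), P1:I | bus: BusUpgr
[6] P0: store L0 := 37 | P0:M(37), P1:I | bus: none
[7] P1: store L1 := 18 | P0:I, P1:M(18) | bus: none
[8] P1: load  L0 | P0:O(37), P1:S(37) | bus: BusRd
[9] P0: store L0 := 24 | P0:M(24), P1:I | bus: BusUpgr
[10] P1: load  L1 | P0:I, P1:M(18) | bus: none
[11] P0: load  L1 | P0:S(18), P1:O(18) | bus: BusRd
[12] P0: store L0 := 38 | P0:M(38), P1:I | bus: none
[13] P1: store L0 := 60 | P0:I, P1:M(60) | bus: BusRdX,Flush
[14] P1: store L1 := 71 | P0:I, P1:M(71) | bus: BusUpgr
[15] P0: store L0 := 8 | P0:M(8), P1:I | bus: BusRdX,Flush
[16] P0: load  L0 | P0:M(8), P1:I | bus: none
[17] P0: store L1 := 39 | P0:M(39), P1:I | bus: BusRdX,Flush
[18] P0: load  L1 | P0:M(39), P1:I | bus: none
[19] P0: store L0 := 25 | P0:M(25), P1:I | bus: none
[20] P1: store L0 := 59 | P0:I, P1:M(59) | bus: BusRdX,Flush
[21] P0: load  L1 | P0:M(39), P1:I | bus: none
[22] P0: load  L0 | P0:S(59), P1:O(59) | bus: BusRd
[23] P1: store L0 := 7 | P0:I, P1:M(7) | bus: BusUpgr
[24] P0: load  L0 | P0:S(7), P1:O(7) | bus: BusRd
[25] P0: load  L0 | P0:S(7), P1:O(7) | bus: none
[26] P0: load  L1 | P0:M(39), P1:I | bus: none

invalidations = 4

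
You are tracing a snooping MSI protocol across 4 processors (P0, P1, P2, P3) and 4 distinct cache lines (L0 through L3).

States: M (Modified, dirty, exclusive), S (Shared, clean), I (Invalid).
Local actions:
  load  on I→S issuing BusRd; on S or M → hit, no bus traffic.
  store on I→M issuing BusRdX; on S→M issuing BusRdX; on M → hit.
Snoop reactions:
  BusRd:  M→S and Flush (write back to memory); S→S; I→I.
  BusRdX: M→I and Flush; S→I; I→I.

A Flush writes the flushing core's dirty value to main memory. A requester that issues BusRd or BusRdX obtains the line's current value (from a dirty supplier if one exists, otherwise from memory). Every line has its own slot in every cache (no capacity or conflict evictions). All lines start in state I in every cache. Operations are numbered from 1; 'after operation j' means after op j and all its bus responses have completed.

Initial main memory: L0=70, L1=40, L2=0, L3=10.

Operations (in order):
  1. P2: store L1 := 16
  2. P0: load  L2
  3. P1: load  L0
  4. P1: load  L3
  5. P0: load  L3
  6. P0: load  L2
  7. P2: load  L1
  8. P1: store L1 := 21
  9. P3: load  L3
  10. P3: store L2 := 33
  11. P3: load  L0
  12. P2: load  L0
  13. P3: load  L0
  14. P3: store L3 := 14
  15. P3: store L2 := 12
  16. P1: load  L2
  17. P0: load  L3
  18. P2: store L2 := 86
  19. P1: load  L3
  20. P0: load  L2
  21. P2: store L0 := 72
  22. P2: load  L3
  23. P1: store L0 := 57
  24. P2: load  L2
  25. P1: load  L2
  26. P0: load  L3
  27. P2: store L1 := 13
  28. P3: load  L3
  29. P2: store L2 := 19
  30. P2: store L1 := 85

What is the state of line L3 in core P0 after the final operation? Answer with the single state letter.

state = S

[1] P2: store L1 := 16 | P0:I, P1:I, P2:M(16), P3:I | bus: BusRdX
[2] P0: load  L2 | P0:S(0), P1:I, P2:I, P3:I | bus: BusRd
[3] P1: load  L0 | P0:I, P1:S(70), P2:I, P3:I | bus: BusRd
[4] P1: load  L3 | P0:I, P1:S(10), P2:I, P3:I | bus: BusRd
[5] P0: load  L3 | P0:S(10), P1:S(10), P2:I, P3:I | bus: BusRd
[6] P0: load  L2 | P0:S(0), P1:I, P2:I, P3:I | bus: none
[7] P2: load  L1 | P0:I, P1:I, P2:M(16), P3:I | bus: none
[8] P1: store L1 := 21 | P0:I, P1:M(21), P2:I, P3:I | bus: BusRdX,Flush
[9] P3: load  L3 | P0:S(10), P1:S(10), P2:I, P3:S(10) | bus: BusRd
[10] P3: store L2 := 33 | P0:I, P1:I, P2:I, P3:M(33) | bus: BusRdX
[11] P3: load  L0 | P0:I, P1:S(70), P2:I, P3:S(70) | bus: BusRd
[12] P2: load  L0 | P0:I, P1:S(70), P2:S(70), P3:S(70) | bus: BusRd
[13] P3: load  L0 | P0:I, P1:S(70), P2:S(70), P3:S(70) | bus: none
[14] P3: store L3 := 14 | P0:I, P1:I, P2:I, P3:M(14) | bus: BusRdX
[15] P3: store L2 := 12 | P0:I, P1:I, P2:I, P3:M(12) | bus: none
[16] P1: load  L2 | P0:I, P1:S(12), P2:I, P3:S(12) | bus: BusRd,Flush
[17] P0: load  L3 | P0:S(14), P1:I, P2:I, P3:S(14) | bus: BusRd,Flush
[18] P2: store L2 := 86 | P0:I, P1:I, P2:M(86), P3:I | bus: BusRdX
[19] P1: load  L3 | P0:S(14), P1:S(14), P2:I, P3:S(14) | bus: BusRd
[20] P0: load  L2 | P0:S(86), P1:I, P2:S(86), P3:I | bus: BusRd,Flush
[21] P2: store L0 := 72 | P0:I, P1:I, P2:M(72), P3:I | bus: BusRdX
[22] P2: load  L3 | P0:S(14), P1:S(14), P2:S(14), P3:S(14) | bus: BusRd
[23] P1: store L0 := 57 | P0:I, P1:M(57), P2:I, P3:I | bus: BusRdX,Flush
[24] P2: load  L2 | P0:S(86), P1:I, P2:S(86), P3:I | bus: none
[25] P1: load  L2 | P0:S(86), P1:S(86), P2:S(86), P3:I | bus: BusRd
[26] P0: load  L3 | P0:S(14), P1:S(14), P2:S(14), P3:S(14) | bus: none
[27] P2: store L1 := 13 | P0:I, P1:I, P2:M(13), P3:I | bus: BusRdX,Flush
[28] P3: load  L3 | P0:S(14), P1:S(14), P2:S(14), P3:S(14) | bus: none
[29] P2: store L2 := 19 | P0:I, P1:I, P2:M(19), P3:I | bus: BusRdX
[30] P2: store L1 := 85 | P0:I, P1:I, P2:M(85), P3:I | bus: none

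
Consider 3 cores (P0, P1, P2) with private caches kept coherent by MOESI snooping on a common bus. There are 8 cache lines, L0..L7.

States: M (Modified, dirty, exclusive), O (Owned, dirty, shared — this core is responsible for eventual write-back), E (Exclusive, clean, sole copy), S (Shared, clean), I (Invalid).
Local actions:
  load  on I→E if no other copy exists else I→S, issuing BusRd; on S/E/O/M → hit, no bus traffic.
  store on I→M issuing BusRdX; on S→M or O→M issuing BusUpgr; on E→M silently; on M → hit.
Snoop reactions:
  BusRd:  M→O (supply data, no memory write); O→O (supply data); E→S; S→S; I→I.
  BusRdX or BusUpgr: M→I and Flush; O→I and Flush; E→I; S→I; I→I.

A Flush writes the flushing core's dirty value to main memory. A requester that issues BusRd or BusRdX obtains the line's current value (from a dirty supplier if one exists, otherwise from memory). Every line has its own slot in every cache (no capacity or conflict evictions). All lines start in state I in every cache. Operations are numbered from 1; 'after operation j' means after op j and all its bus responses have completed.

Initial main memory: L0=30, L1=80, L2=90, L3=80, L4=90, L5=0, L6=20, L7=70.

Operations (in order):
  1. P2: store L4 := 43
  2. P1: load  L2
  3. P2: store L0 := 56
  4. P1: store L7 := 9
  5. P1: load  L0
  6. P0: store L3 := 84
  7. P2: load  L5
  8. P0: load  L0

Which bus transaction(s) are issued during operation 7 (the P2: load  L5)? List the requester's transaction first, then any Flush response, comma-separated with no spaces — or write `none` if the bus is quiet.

1. P2: store L4 := 43  bus=[BusRdX]  L4: P0=I P1=I P2=M  mem[L4]=90
2. P1: load  L2  bus=[BusRd]  L2: P0=I P1=E P2=I  mem[L2]=90
3. P2: store L0 := 56  bus=[BusRdX]  L0: P0=I P1=I P2=M  mem[L0]=30
4. P1: store L7 := 9  bus=[BusRdX]  L7: P0=I P1=M P2=I  mem[L7]=70
5. P1: load  L0  bus=[BusRd]  L0: P0=I P1=S P2=O  mem[L0]=30
6. P0: store L3 := 84  bus=[BusRdX]  L3: P0=M P1=I P2=I  mem[L3]=80
7. P2: load  L5  bus=[BusRd]  L5: P0=I P1=I P2=E  mem[L5]=0
8. P0: load  L0  bus=[BusRd]  L0: P0=S P1=S P2=O  mem[L0]=30

bus = BusRd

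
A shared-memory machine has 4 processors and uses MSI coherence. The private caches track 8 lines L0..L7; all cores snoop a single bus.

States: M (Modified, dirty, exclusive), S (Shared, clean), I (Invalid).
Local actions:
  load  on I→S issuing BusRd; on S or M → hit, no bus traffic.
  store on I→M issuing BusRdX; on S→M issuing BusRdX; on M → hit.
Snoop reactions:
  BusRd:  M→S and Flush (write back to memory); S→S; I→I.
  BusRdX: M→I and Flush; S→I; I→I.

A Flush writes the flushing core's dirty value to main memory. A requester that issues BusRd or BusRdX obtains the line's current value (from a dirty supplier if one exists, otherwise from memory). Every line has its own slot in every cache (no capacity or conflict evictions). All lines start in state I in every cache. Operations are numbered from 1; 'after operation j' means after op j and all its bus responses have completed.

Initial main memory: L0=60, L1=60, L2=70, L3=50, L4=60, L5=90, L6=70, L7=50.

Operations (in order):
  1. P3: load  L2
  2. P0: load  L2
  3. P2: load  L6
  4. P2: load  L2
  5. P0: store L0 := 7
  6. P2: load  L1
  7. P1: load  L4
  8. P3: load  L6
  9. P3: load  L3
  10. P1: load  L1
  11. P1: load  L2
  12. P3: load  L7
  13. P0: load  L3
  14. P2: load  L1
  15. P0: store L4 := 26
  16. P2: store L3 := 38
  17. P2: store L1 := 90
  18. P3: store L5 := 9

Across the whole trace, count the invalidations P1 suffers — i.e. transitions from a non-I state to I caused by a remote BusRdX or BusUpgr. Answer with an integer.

  op1 P3: load  L2 → I/I/I/S on L2; bus BusRd; mem=70
  op2 P0: load  L2 → S/I/I/S on L2; bus BusRd; mem=70
  op3 P2: load  L6 → I/I/S/I on L6; bus BusRd; mem=70
  op4 P2: load  L2 → S/I/S/S on L2; bus BusRd; mem=70
  op5 P0: store L0 := 7 → M/I/I/I on L0; bus BusRdX; mem=60
  op6 P2: load  L1 → I/I/S/I on L1; bus BusRd; mem=60
  op7 P1: load  L4 → I/S/I/I on L4; bus BusRd; mem=60
  op8 P3: load  L6 → I/I/S/S on L6; bus BusRd; mem=70
  op9 P3: load  L3 → I/I/I/S on L3; bus BusRd; mem=50
  op10 P1: load  L1 → I/S/S/I on L1; bus BusRd; mem=60
  op11 P1: load  L2 → S/S/S/S on L2; bus BusRd; mem=70
  op12 P3: load  L7 → I/I/I/S on L7; bus BusRd; mem=50
  op13 P0: load  L3 → S/I/I/S on L3; bus BusRd; mem=50
  op14 P2: load  L1 → I/S/S/I on L1; bus (none); mem=60
  op15 P0: store L4 := 26 → M/I/I/I on L4; bus BusRdX; mem=60
  op16 P2: store L3 := 38 → I/I/M/I on L3; bus BusRdX; mem=50
  op17 P2: store L1 := 90 → I/I/M/I on L1; bus BusRdX; mem=60
  op18 P3: store L5 := 9 → I/I/I/M on L5; bus BusRdX; mem=90

invalidations = 2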